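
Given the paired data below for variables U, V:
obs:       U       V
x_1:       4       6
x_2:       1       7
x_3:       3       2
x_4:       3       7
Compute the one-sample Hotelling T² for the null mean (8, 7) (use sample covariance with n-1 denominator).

Step 1 — sample mean vector:
  mean(U) = (4 + 1 + 3 + 3) / 4 = 11/4 = 2.75
  mean(V) = (6 + 7 + 2 + 7) / 4 = 22/4 = 5.5
  x̄ = (2.75, 5.5),  deviation x̄ - mu_0 = (2.75, 5.5) - (8, 7) = (-5.25, -1.5).

Step 2 — sample covariance matrix, S[i,j] = (1/(n-1)) · Σ_k (x_{k,i} - mean_i) · (x_{k,j} - mean_j), divisor n-1 = 3:
  S[U,U] = ((1.25)·(1.25) + (-1.75)·(-1.75) + (0.25)·(0.25) + (0.25)·(0.25)) / 3 = 4.75/3 = 1.5833
  S[U,V] = ((1.25)·(0.5) + (-1.75)·(1.5) + (0.25)·(-3.5) + (0.25)·(1.5)) / 3 = -2.5/3 = -0.8333
  S[V,V] = ((0.5)·(0.5) + (1.5)·(1.5) + (-3.5)·(-3.5) + (1.5)·(1.5)) / 3 = 17/3 = 5.6667
  S = [[1.5833, -0.8333],
 [-0.8333, 5.6667]].

Step 3 — invert S. det(S) = 1.5833·5.6667 - (-0.8333)² = 8.2778.
  S^{-1} = (1/det) · [[d, -b], [-b, a]] = [[0.6846, 0.1007],
 [0.1007, 0.1913]].

Step 4 — quadratic form (x̄ - mu_0)^T · S^{-1} · (x̄ - mu_0):
  S^{-1} · (x̄ - mu_0) = (-3.745, -0.8154),
  (x̄ - mu_0)^T · [...] = (-5.25)·(-3.745) + (-1.5)·(-0.8154) = 20.8842.

Step 5 — scale by n: T² = 4 · 20.8842 = 83.5369.

T² ≈ 83.5369


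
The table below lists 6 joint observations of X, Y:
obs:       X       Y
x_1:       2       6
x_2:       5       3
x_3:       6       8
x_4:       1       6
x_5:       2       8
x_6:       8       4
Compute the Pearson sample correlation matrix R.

Step 1 — column means:
  mean(X) = (2 + 5 + 6 + 1 + 2 + 8) / 6 = 24/6 = 4
  mean(Y) = (6 + 3 + 8 + 6 + 8 + 4) / 6 = 35/6 = 5.8333

Step 2 — sample variances and covariances s[i,j] = (1/(n-1)) · Σ_k (x_{k,i} - mean_i) · (x_{k,j} - mean_j), with n-1 = 5:
  s[X,X] = ((-2)·(-2) + (1)·(1) + (2)·(2) + (-3)·(-3) + (-2)·(-2) + (4)·(4)) / 5 = 38/5 = 7.6
  s[X,Y] = ((-2)·(0.1667) + (1)·(-2.8333) + (2)·(2.1667) + (-3)·(0.1667) + (-2)·(2.1667) + (4)·(-1.8333)) / 5 = -11/5 = -2.2
  s[Y,Y] = ((0.1667)·(0.1667) + (-2.8333)·(-2.8333) + (2.1667)·(2.1667) + (0.1667)·(0.1667) + (2.1667)·(2.1667) + (-1.8333)·(-1.8333)) / 5 = 20.8333/5 = 4.1667
  Sample standard deviations s_i = √(s[i,i]):
  s(X) = √(7.6) = 2.7568
  s(Y) = √(4.1667) = 2.0412

Step 3 — r_{ij} = s_{ij} / (s_i · s_j):
  r[X,X] = 1 (diagonal).
  r[X,Y] = -2.2 / (2.7568 · 2.0412) = -2.2 / 5.6273 = -0.391
  r[Y,Y] = 1 (diagonal).

R is symmetric with unit diagonal. Assembling:

R = [[1, -0.391],
 [-0.391, 1]]


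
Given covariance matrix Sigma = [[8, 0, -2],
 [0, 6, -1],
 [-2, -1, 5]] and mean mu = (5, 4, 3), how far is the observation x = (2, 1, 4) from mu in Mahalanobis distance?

Step 1 — centre the observation: (x - mu) = (-3, -3, 1).

Step 2 — invert Sigma (cofactor / det for 3×3, or solve directly):
  Sigma^{-1} = [[0.1394, 0.0096, 0.0577],
 [0.0096, 0.1731, 0.0385],
 [0.0577, 0.0385, 0.2308]].

Step 3 — form the quadratic (x - mu)^T · Sigma^{-1} · (x - mu):
  Sigma^{-1} · (x - mu) = (-0.3894, -0.5096, -0.0577).
  (x - mu)^T · [Sigma^{-1} · (x - mu)] = (-3)·(-0.3894) + (-3)·(-0.5096) + (1)·(-0.0577) = 2.6394.

Step 4 — take square root: d = √(2.6394) ≈ 1.6246.

d(x, mu) = √(2.6394) ≈ 1.6246


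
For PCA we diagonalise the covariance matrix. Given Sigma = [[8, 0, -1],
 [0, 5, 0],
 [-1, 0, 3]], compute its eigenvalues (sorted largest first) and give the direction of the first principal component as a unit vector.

Step 1 — characteristic polynomial p(λ) = det(λI - Sigma) = λ³ - tr·λ² + c_1·λ - det, where tr = trace, c_1 = sum of the principal 2×2 minors, det = det(Sigma):
  tr = 8 + 5 + 3 = 16,
  c_1 = (8·5 - (0)²) + (8·3 - (-1)²) + (5·3 - (0)²) = 40 + 23 + 15 = 78,
  det = 8·(5·3 - (0)²) - (0)·((0)·3 - (0)·(-1)) + (-1)·((0)·(0) - 5·(-1)) = 8·(15) - (0)·(0) + (-1)·(5) = 115.
  So p(λ) = λ³ - 16λ² + 78λ - 115.
Step 2 — look for an integer root (rational root theorem: any rational root is an integer divisor of 115). Testing λ = 5:
  p(5) = 125 - 400 + 390 - 115 = 0  ✓
  Dividing out (λ - 5): p(λ) = (λ - 5)(λ² - 11λ + 23).
Step 3 — remaining eigenvalues from the quadratic λ² - 11λ + 23 = 0:
  Δ = 11² - 4·23 = 121 - 92 = 29,  λ = (11 ± √29)/2 = (11 ± 5.3852)/2 ≈ 8.1926 or 2.8074.
  Sorted: λ_1 = 8.1926,  λ_2 = 5,  λ_3 = 2.8074  (check: sum = 16 = tr ✓).

Step 4 — unit eigenvector for λ_1 ≈ 8.1926: v spans the null space of (Sigma - λ_1 I), whose rows are
  r_1 = (-0.1926, 0, -1),  r_2 = (0, -3.1926, 0),  r_3 = (-1, 0, -5.1926).
  v is orthogonal to every row, so take v ∝ r_1 × r_2 = ((0)·(0) - (-1)·(-3.1926), (-1)·(0) - (-0.1926)·(0), (-0.1926)·(-3.1926) - (0)·(0)) ≈ (-3.1926, 0, 0.6148).
  Rescale (multiply by -1 so the first nonzero entry is positive): u = (3.1926, 0, -0.6148).
  ||u|| = √((3.1926)² + (0)² + (-0.6148)²) = √(10.5706) ≈ 3.2512,  v_1 = u/||u|| ≈ (0.982, 0, -0.1891) (||v_1|| = 1).

λ_1 = 8.1926,  λ_2 = 5,  λ_3 = 2.8074;  v_1 ≈ (0.982, 0, -0.1891)


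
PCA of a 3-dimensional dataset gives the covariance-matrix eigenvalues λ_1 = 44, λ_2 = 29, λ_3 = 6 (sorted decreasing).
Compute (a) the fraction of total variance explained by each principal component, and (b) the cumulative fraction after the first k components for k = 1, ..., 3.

Step 1 — total variance = trace(Sigma) = Σ λ_i = 44 + 29 + 6 = 79.

Step 2 — fraction explained by component i = λ_i / Σ λ:
  PC1: 44/79 = 0.557
  PC2: 29/79 = 0.3671
  PC3: 6/79 = 0.0759

Step 3 — cumulative fraction after k components = (λ_1 + ... + λ_k) / Σ λ:
  k = 1: 44/79 = 0.557
  k = 2: (44 + 29)/79 = 73/79 = 0.9241
  k = 3: (44 + 29 + 6)/79 = 79/79 = 1

Summary (fraction, with percent):

explained: PC1 0.557 (55.7%), PC2 0.3671 (36.71%), PC3 0.0759 (7.59%);  cumulative: 0.557, 0.9241, 1


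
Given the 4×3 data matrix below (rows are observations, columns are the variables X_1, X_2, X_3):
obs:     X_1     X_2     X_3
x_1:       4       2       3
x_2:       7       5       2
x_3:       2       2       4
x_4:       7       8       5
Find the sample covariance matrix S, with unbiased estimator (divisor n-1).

Step 1 — column means:
  mean(X_1) = (4 + 7 + 2 + 7) / 4 = 20/4 = 5
  mean(X_2) = (2 + 5 + 2 + 8) / 4 = 17/4 = 4.25
  mean(X_3) = (3 + 2 + 4 + 5) / 4 = 14/4 = 3.5

Step 2 — sample covariance S[i,j] = (1/(n-1)) · Σ_k (x_{k,i} - mean_i) · (x_{k,j} - mean_j), with n-1 = 3.
  S[X_1,X_1] = ((-1)·(-1) + (2)·(2) + (-3)·(-3) + (2)·(2)) / 3 = 18/3 = 6
  S[X_1,X_2] = ((-1)·(-2.25) + (2)·(0.75) + (-3)·(-2.25) + (2)·(3.75)) / 3 = 18/3 = 6
  S[X_1,X_3] = ((-1)·(-0.5) + (2)·(-1.5) + (-3)·(0.5) + (2)·(1.5)) / 3 = -1/3 = -0.3333
  S[X_2,X_2] = ((-2.25)·(-2.25) + (0.75)·(0.75) + (-2.25)·(-2.25) + (3.75)·(3.75)) / 3 = 24.75/3 = 8.25
  S[X_2,X_3] = ((-2.25)·(-0.5) + (0.75)·(-1.5) + (-2.25)·(0.5) + (3.75)·(1.5)) / 3 = 4.5/3 = 1.5
  S[X_3,X_3] = ((-0.5)·(-0.5) + (-1.5)·(-1.5) + (0.5)·(0.5) + (1.5)·(1.5)) / 3 = 5/3 = 1.6667

S is symmetric (S[j,i] = S[i,j]). Assembling:

S = [[6, 6, -0.3333],
 [6, 8.25, 1.5],
 [-0.3333, 1.5, 1.6667]]


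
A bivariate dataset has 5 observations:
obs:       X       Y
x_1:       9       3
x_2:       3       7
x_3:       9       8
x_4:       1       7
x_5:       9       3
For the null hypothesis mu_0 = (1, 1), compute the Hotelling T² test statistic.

Step 1 — sample mean vector:
  mean(X) = (9 + 3 + 9 + 1 + 9) / 5 = 31/5 = 6.2
  mean(Y) = (3 + 7 + 8 + 7 + 3) / 5 = 28/5 = 5.6
  x̄ = (6.2, 5.6),  deviation x̄ - mu_0 = (6.2, 5.6) - (1, 1) = (5.2, 4.6).

Step 2 — sample covariance matrix, S[i,j] = (1/(n-1)) · Σ_k (x_{k,i} - mean_i) · (x_{k,j} - mean_j), divisor n-1 = 4:
  S[X,X] = ((2.8)·(2.8) + (-3.2)·(-3.2) + (2.8)·(2.8) + (-5.2)·(-5.2) + (2.8)·(2.8)) / 4 = 60.8/4 = 15.2
  S[X,Y] = ((2.8)·(-2.6) + (-3.2)·(1.4) + (2.8)·(2.4) + (-5.2)·(1.4) + (2.8)·(-2.6)) / 4 = -19.6/4 = -4.9
  S[Y,Y] = ((-2.6)·(-2.6) + (1.4)·(1.4) + (2.4)·(2.4) + (1.4)·(1.4) + (-2.6)·(-2.6)) / 4 = 23.2/4 = 5.8
  S = [[15.2, -4.9],
 [-4.9, 5.8]].

Step 3 — invert S. det(S) = 15.2·5.8 - (-4.9)² = 64.15.
  S^{-1} = (1/det) · [[d, -b], [-b, a]] = [[0.0904, 0.0764],
 [0.0764, 0.2369]].

Step 4 — quadratic form (x̄ - mu_0)^T · S^{-1} · (x̄ - mu_0):
  S^{-1} · (x̄ - mu_0) = (0.8215, 1.4871),
  (x̄ - mu_0)^T · [...] = (5.2)·(0.8215) + (4.6)·(1.4871) = 11.1127.

Step 5 — scale by n: T² = 5 · 11.1127 = 55.5635.

T² ≈ 55.5635


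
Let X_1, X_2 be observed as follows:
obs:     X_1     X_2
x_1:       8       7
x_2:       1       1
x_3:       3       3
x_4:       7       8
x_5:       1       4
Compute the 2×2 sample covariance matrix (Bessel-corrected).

Step 1 — column means:
  mean(X_1) = (8 + 1 + 3 + 7 + 1) / 5 = 20/5 = 4
  mean(X_2) = (7 + 1 + 3 + 8 + 4) / 5 = 23/5 = 4.6

Step 2 — sample covariance S[i,j] = (1/(n-1)) · Σ_k (x_{k,i} - mean_i) · (x_{k,j} - mean_j), with n-1 = 4.
  S[X_1,X_1] = ((4)·(4) + (-3)·(-3) + (-1)·(-1) + (3)·(3) + (-3)·(-3)) / 4 = 44/4 = 11
  S[X_1,X_2] = ((4)·(2.4) + (-3)·(-3.6) + (-1)·(-1.6) + (3)·(3.4) + (-3)·(-0.6)) / 4 = 34/4 = 8.5
  S[X_2,X_2] = ((2.4)·(2.4) + (-3.6)·(-3.6) + (-1.6)·(-1.6) + (3.4)·(3.4) + (-0.6)·(-0.6)) / 4 = 33.2/4 = 8.3

S is symmetric (S[j,i] = S[i,j]). Assembling:

S = [[11, 8.5],
 [8.5, 8.3]]


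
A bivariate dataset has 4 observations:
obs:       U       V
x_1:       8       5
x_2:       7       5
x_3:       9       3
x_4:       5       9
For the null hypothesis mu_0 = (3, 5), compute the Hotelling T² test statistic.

Step 1 — sample mean vector:
  mean(U) = (8 + 7 + 9 + 5) / 4 = 29/4 = 7.25
  mean(V) = (5 + 5 + 3 + 9) / 4 = 22/4 = 5.5
  x̄ = (7.25, 5.5),  deviation x̄ - mu_0 = (7.25, 5.5) - (3, 5) = (4.25, 0.5).

Step 2 — sample covariance matrix, S[i,j] = (1/(n-1)) · Σ_k (x_{k,i} - mean_i) · (x_{k,j} - mean_j), divisor n-1 = 3:
  S[U,U] = ((0.75)·(0.75) + (-0.25)·(-0.25) + (1.75)·(1.75) + (-2.25)·(-2.25)) / 3 = 8.75/3 = 2.9167
  S[U,V] = ((0.75)·(-0.5) + (-0.25)·(-0.5) + (1.75)·(-2.5) + (-2.25)·(3.5)) / 3 = -12.5/3 = -4.1667
  S[V,V] = ((-0.5)·(-0.5) + (-0.5)·(-0.5) + (-2.5)·(-2.5) + (3.5)·(3.5)) / 3 = 19/3 = 6.3333
  S = [[2.9167, -4.1667],
 [-4.1667, 6.3333]].

Step 3 — invert S. det(S) = 2.9167·6.3333 - (-4.1667)² = 1.1111.
  S^{-1} = (1/det) · [[d, -b], [-b, a]] = [[5.7, 3.75],
 [3.75, 2.625]].

Step 4 — quadratic form (x̄ - mu_0)^T · S^{-1} · (x̄ - mu_0):
  S^{-1} · (x̄ - mu_0) = (26.1, 17.25),
  (x̄ - mu_0)^T · [...] = (4.25)·(26.1) + (0.5)·(17.25) = 119.55.

Step 5 — scale by n: T² = 4 · 119.55 = 478.2.

T² ≈ 478.2


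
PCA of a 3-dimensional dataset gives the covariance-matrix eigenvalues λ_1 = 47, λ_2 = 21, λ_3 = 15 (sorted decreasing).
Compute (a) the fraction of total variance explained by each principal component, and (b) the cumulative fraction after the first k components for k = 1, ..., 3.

Step 1 — total variance = trace(Sigma) = Σ λ_i = 47 + 21 + 15 = 83.

Step 2 — fraction explained by component i = λ_i / Σ λ:
  PC1: 47/83 = 0.5663
  PC2: 21/83 = 0.253
  PC3: 15/83 = 0.1807

Step 3 — cumulative fraction after k components = (λ_1 + ... + λ_k) / Σ λ:
  k = 1: 47/83 = 0.5663
  k = 2: (47 + 21)/83 = 68/83 = 0.8193
  k = 3: (47 + 21 + 15)/83 = 83/83 = 1

Summary (fraction, with percent):

explained: PC1 0.5663 (56.63%), PC2 0.253 (25.3%), PC3 0.1807 (18.07%);  cumulative: 0.5663, 0.8193, 1


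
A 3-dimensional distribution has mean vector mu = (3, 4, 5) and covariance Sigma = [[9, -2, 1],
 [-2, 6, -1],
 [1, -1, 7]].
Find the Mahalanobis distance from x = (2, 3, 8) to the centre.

Step 1 — centre the observation: (x - mu) = (-1, -1, 3).

Step 2 — invert Sigma (cofactor / det for 3×3, or solve directly):
  Sigma^{-1} = [[0.1209, 0.0383, -0.0118],
 [0.0383, 0.1829, 0.0206],
 [-0.0118, 0.0206, 0.1475]].

Step 3 — form the quadratic (x - mu)^T · Sigma^{-1} · (x - mu):
  Sigma^{-1} · (x - mu) = (-0.1947, -0.1593, 0.4336).
  (x - mu)^T · [Sigma^{-1} · (x - mu)] = (-1)·(-0.1947) + (-1)·(-0.1593) + (3)·(0.4336) = 1.6549.

Step 4 — take square root: d = √(1.6549) ≈ 1.2864.

d(x, mu) = √(1.6549) ≈ 1.2864


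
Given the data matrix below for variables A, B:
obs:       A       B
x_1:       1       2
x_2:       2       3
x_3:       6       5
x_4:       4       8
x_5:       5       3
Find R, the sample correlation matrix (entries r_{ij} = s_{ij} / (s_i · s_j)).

Step 1 — column means:
  mean(A) = (1 + 2 + 6 + 4 + 5) / 5 = 18/5 = 3.6
  mean(B) = (2 + 3 + 5 + 8 + 3) / 5 = 21/5 = 4.2

Step 2 — sample variances and covariances s[i,j] = (1/(n-1)) · Σ_k (x_{k,i} - mean_i) · (x_{k,j} - mean_j), with n-1 = 4:
  s[A,A] = ((-2.6)·(-2.6) + (-1.6)·(-1.6) + (2.4)·(2.4) + (0.4)·(0.4) + (1.4)·(1.4)) / 4 = 17.2/4 = 4.3
  s[A,B] = ((-2.6)·(-2.2) + (-1.6)·(-1.2) + (2.4)·(0.8) + (0.4)·(3.8) + (1.4)·(-1.2)) / 4 = 9.4/4 = 2.35
  s[B,B] = ((-2.2)·(-2.2) + (-1.2)·(-1.2) + (0.8)·(0.8) + (3.8)·(3.8) + (-1.2)·(-1.2)) / 4 = 22.8/4 = 5.7
  Sample standard deviations s_i = √(s[i,i]):
  s(A) = √(4.3) = 2.0736
  s(B) = √(5.7) = 2.3875

Step 3 — r_{ij} = s_{ij} / (s_i · s_j):
  r[A,A] = 1 (diagonal).
  r[A,B] = 2.35 / (2.0736 · 2.3875) = 2.35 / 4.9508 = 0.4747
  r[B,B] = 1 (diagonal).

R is symmetric with unit diagonal. Assembling:

R = [[1, 0.4747],
 [0.4747, 1]]


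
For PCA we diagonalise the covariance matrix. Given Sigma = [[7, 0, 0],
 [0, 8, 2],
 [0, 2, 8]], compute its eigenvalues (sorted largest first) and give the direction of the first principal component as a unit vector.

Step 1 — characteristic polynomial p(λ) = det(λI - Sigma) = λ³ - tr·λ² + c_1·λ - det, where tr = trace, c_1 = sum of the principal 2×2 minors, det = det(Sigma):
  tr = 7 + 8 + 8 = 23,
  c_1 = (7·8 - (0)²) + (7·8 - (0)²) + (8·8 - (2)²) = 56 + 56 + 60 = 172,
  det = 7·(8·8 - (2)²) - (0)·((0)·8 - (2)·(0)) + (0)·((0)·(2) - 8·(0)) = 7·(60) - (0)·(0) + (0)·(0) = 420.
  So p(λ) = λ³ - 23λ² + 172λ - 420.
Step 2 — look for an integer root (rational root theorem: any rational root is an integer divisor of 420). Testing λ = 6:
  p(6) = 216 - 828 + 1032 - 420 = 0  ✓
  Dividing out (λ - 6): p(λ) = (λ - 6)(λ² - 17λ + 70).
Step 3 — remaining eigenvalues from the quadratic λ² - 17λ + 70 = 0:
  Δ = 17² - 4·70 = 289 - 280 = 9,  λ = (17 ± √9)/2 = (17 ± 3)/2 = 10 or 7.
  Sorted: λ_1 = 10,  λ_2 = 7,  λ_3 = 6  (check: sum = 23 = tr ✓).

Step 4 — unit eigenvector for λ_1 = 10: v spans the null space of (Sigma - λ_1 I), whose rows are
  r_1 = (-3, 0, 0),  r_2 = (0, -2, 2),  r_3 = (0, 2, -2).
  v is orthogonal to every row, so take v ∝ r_1 × r_2 = ((0)·(2) - (0)·(-2), (0)·(0) - (-3)·(2), (-3)·(-2) - (0)·(0)) = (0, 6, 6).
  Rescale (divide by 6): u = (0, 1, 1).
  ||u|| = √((0)² + (1)² + (1)²) = √(2) ≈ 1.4142,  v_1 = u/||u|| ≈ (0, 0.7071, 0.7071) (||v_1|| = 1).

λ_1 = 10,  λ_2 = 7,  λ_3 = 6;  v_1 ≈ (0, 0.7071, 0.7071)


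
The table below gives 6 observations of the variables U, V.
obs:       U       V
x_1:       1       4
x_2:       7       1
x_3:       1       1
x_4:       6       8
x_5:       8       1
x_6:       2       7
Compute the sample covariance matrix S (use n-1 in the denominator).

Step 1 — column means:
  mean(U) = (1 + 7 + 1 + 6 + 8 + 2) / 6 = 25/6 = 4.1667
  mean(V) = (4 + 1 + 1 + 8 + 1 + 7) / 6 = 22/6 = 3.6667

Step 2 — sample covariance S[i,j] = (1/(n-1)) · Σ_k (x_{k,i} - mean_i) · (x_{k,j} - mean_j), with n-1 = 5.
  S[U,U] = ((-3.1667)·(-3.1667) + (2.8333)·(2.8333) + (-3.1667)·(-3.1667) + (1.8333)·(1.8333) + (3.8333)·(3.8333) + (-2.1667)·(-2.1667)) / 5 = 50.8333/5 = 10.1667
  S[U,V] = ((-3.1667)·(0.3333) + (2.8333)·(-2.6667) + (-3.1667)·(-2.6667) + (1.8333)·(4.3333) + (3.8333)·(-2.6667) + (-2.1667)·(3.3333)) / 5 = -9.6667/5 = -1.9333
  S[V,V] = ((0.3333)·(0.3333) + (-2.6667)·(-2.6667) + (-2.6667)·(-2.6667) + (4.3333)·(4.3333) + (-2.6667)·(-2.6667) + (3.3333)·(3.3333)) / 5 = 51.3333/5 = 10.2667

S is symmetric (S[j,i] = S[i,j]). Assembling:

S = [[10.1667, -1.9333],
 [-1.9333, 10.2667]]


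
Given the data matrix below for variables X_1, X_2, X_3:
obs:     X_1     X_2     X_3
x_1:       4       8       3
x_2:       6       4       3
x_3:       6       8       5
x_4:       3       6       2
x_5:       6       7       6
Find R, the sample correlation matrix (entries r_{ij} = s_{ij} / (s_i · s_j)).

Step 1 — column means:
  mean(X_1) = (4 + 6 + 6 + 3 + 6) / 5 = 25/5 = 5
  mean(X_2) = (8 + 4 + 8 + 6 + 7) / 5 = 33/5 = 6.6
  mean(X_3) = (3 + 3 + 5 + 2 + 6) / 5 = 19/5 = 3.8

Step 2 — sample variances and covariances s[i,j] = (1/(n-1)) · Σ_k (x_{k,i} - mean_i) · (x_{k,j} - mean_j), with n-1 = 4:
  s[X_1,X_1] = ((-1)·(-1) + (1)·(1) + (1)·(1) + (-2)·(-2) + (1)·(1)) / 4 = 8/4 = 2
  s[X_1,X_2] = ((-1)·(1.4) + (1)·(-2.6) + (1)·(1.4) + (-2)·(-0.6) + (1)·(0.4)) / 4 = -1/4 = -0.25
  s[X_1,X_3] = ((-1)·(-0.8) + (1)·(-0.8) + (1)·(1.2) + (-2)·(-1.8) + (1)·(2.2)) / 4 = 7/4 = 1.75
  s[X_2,X_2] = ((1.4)·(1.4) + (-2.6)·(-2.6) + (1.4)·(1.4) + (-0.6)·(-0.6) + (0.4)·(0.4)) / 4 = 11.2/4 = 2.8
  s[X_2,X_3] = ((1.4)·(-0.8) + (-2.6)·(-0.8) + (1.4)·(1.2) + (-0.6)·(-1.8) + (0.4)·(2.2)) / 4 = 4.6/4 = 1.15
  s[X_3,X_3] = ((-0.8)·(-0.8) + (-0.8)·(-0.8) + (1.2)·(1.2) + (-1.8)·(-1.8) + (2.2)·(2.2)) / 4 = 10.8/4 = 2.7
  Sample standard deviations s_i = √(s[i,i]):
  s(X_1) = √(2) = 1.4142
  s(X_2) = √(2.8) = 1.6733
  s(X_3) = √(2.7) = 1.6432

Step 3 — r_{ij} = s_{ij} / (s_i · s_j):
  r[X_1,X_1] = 1 (diagonal).
  r[X_1,X_2] = -0.25 / (1.4142 · 1.6733) = -0.25 / 2.3664 = -0.1056
  r[X_1,X_3] = 1.75 / (1.4142 · 1.6432) = 1.75 / 2.3238 = 0.7531
  r[X_2,X_2] = 1 (diagonal).
  r[X_2,X_3] = 1.15 / (1.6733 · 1.6432) = 1.15 / 2.7495 = 0.4183
  r[X_3,X_3] = 1 (diagonal).

R is symmetric with unit diagonal. Assembling:

R = [[1, -0.1056, 0.7531],
 [-0.1056, 1, 0.4183],
 [0.7531, 0.4183, 1]]


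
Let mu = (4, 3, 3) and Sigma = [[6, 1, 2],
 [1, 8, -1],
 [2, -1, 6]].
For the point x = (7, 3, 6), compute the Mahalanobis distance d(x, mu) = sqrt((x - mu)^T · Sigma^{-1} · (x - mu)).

Step 1 — centre the observation: (x - mu) = (3, 0, 3).

Step 2 — invert Sigma (cofactor / det for 3×3, or solve directly):
  Sigma^{-1} = [[0.1958, -0.0333, -0.0708],
 [-0.0333, 0.1333, 0.0333],
 [-0.0708, 0.0333, 0.1958]].

Step 3 — form the quadratic (x - mu)^T · Sigma^{-1} · (x - mu):
  Sigma^{-1} · (x - mu) = (0.375, 0, 0.375).
  (x - mu)^T · [Sigma^{-1} · (x - mu)] = (3)·(0.375) + (0)·(0) + (3)·(0.375) = 2.25.

Step 4 — take square root: d = √(2.25) ≈ 1.5.

d(x, mu) = √(2.25) ≈ 1.5


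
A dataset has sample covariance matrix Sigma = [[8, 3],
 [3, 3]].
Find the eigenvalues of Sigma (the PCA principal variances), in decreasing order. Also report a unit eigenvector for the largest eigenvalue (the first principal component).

Step 1 — characteristic polynomial of 2×2 Sigma:
  det(Sigma - λI) = λ² - trace · λ + det = 0.
  trace = 8 + 3 = 11, det = 8·3 - (3)² = 15.
Step 2 — discriminant:
  Δ = trace² - 4·det = 121 - 60 = 61.
Step 3 — eigenvalues:
  λ = (trace ± √Δ)/2 = (11 ± 7.8102)/2,
  λ_1 = 9.4051,  λ_2 = 1.5949.

Step 4 — unit eigenvector for λ_1: solve (Sigma - λ_1 I)v = 0. First row:
  (8 - 9.4051)·v_x + (3)·v_y = 0, i.e. (-1.4051)·v_x + (3)·v_y = 0,
  so v ∝ (b, λ_1 - a) = (3, 1.4051) = u.
  ||u|| = √((3)² + (1.4051)²) = √(10.9744) ≈ 3.3128,
  v_1 = u/||u|| ≈ (0.9056, 0.4242) (||v_1|| = 1).

λ_1 = 9.4051,  λ_2 = 1.5949;  v_1 ≈ (0.9056, 0.4242)


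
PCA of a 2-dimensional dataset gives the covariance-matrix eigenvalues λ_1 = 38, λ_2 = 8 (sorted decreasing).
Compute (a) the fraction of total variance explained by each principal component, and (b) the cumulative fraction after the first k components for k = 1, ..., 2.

Step 1 — total variance = trace(Sigma) = Σ λ_i = 38 + 8 = 46.

Step 2 — fraction explained by component i = λ_i / Σ λ:
  PC1: 38/46 = 0.8261
  PC2: 8/46 = 0.1739

Step 3 — cumulative fraction after k components = (λ_1 + ... + λ_k) / Σ λ:
  k = 1: 38/46 = 0.8261
  k = 2: (38 + 8)/46 = 46/46 = 1

Summary (fraction, with percent):

explained: PC1 0.8261 (82.61%), PC2 0.1739 (17.39%);  cumulative: 0.8261, 1


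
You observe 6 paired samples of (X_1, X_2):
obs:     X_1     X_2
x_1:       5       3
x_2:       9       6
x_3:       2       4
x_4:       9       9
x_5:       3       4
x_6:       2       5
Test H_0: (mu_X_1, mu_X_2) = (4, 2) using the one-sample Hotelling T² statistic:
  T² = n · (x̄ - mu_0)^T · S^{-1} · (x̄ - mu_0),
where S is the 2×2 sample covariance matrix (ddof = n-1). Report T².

Step 1 — sample mean vector:
  mean(X_1) = (5 + 9 + 2 + 9 + 3 + 2) / 6 = 30/6 = 5
  mean(X_2) = (3 + 6 + 4 + 9 + 4 + 5) / 6 = 31/6 = 5.1667
  x̄ = (5, 5.1667),  deviation x̄ - mu_0 = (5, 5.1667) - (4, 2) = (1, 3.1667).

Step 2 — sample covariance matrix, S[i,j] = (1/(n-1)) · Σ_k (x_{k,i} - mean_i) · (x_{k,j} - mean_j), divisor n-1 = 5:
  S[X_1,X_1] = ((0)·(0) + (4)·(4) + (-3)·(-3) + (4)·(4) + (-2)·(-2) + (-3)·(-3)) / 5 = 54/5 = 10.8
  S[X_1,X_2] = ((0)·(-2.1667) + (4)·(0.8333) + (-3)·(-1.1667) + (4)·(3.8333) + (-2)·(-1.1667) + (-3)·(-0.1667)) / 5 = 25/5 = 5
  S[X_2,X_2] = ((-2.1667)·(-2.1667) + (0.8333)·(0.8333) + (-1.1667)·(-1.1667) + (3.8333)·(3.8333) + (-1.1667)·(-1.1667) + (-0.1667)·(-0.1667)) / 5 = 22.8333/5 = 4.5667
  S = [[10.8, 5],
 [5, 4.5667]].

Step 3 — invert S. det(S) = 10.8·4.5667 - (5)² = 24.32.
  S^{-1} = (1/det) · [[d, -b], [-b, a]] = [[0.1878, -0.2056],
 [-0.2056, 0.4441]].

Step 4 — quadratic form (x̄ - mu_0)^T · S^{-1} · (x̄ - mu_0):
  S^{-1} · (x̄ - mu_0) = (-0.4633, 1.2007),
  (x̄ - mu_0)^T · [...] = (1)·(-0.4633) + (3.1667)·(1.2007) = 3.3388.

Step 5 — scale by n: T² = 6 · 3.3388 = 20.0329.

T² ≈ 20.0329


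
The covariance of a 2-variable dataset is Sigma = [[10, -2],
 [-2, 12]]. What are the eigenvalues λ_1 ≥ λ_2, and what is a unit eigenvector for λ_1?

Step 1 — characteristic polynomial of 2×2 Sigma:
  det(Sigma - λI) = λ² - trace · λ + det = 0.
  trace = 10 + 12 = 22, det = 10·12 - (-2)² = 116.
Step 2 — discriminant:
  Δ = trace² - 4·det = 484 - 464 = 20.
Step 3 — eigenvalues:
  λ = (trace ± √Δ)/2 = (22 ± 4.4721)/2,
  λ_1 = 13.2361,  λ_2 = 8.7639.

Step 4 — unit eigenvector for λ_1: solve (Sigma - λ_1 I)v = 0. First row:
  (10 - 13.2361)·v_x + (-2)·v_y = 0, i.e. (-3.2361)·v_x + (-2)·v_y = 0,
  so v ∝ (b, λ_1 - a) = (-2, 3.2361); multiply by -1 so the first entry is positive: u = (2, -3.2361).
  ||u|| = √((2)² + (-3.2361)²) = √(14.4721) ≈ 3.8042,
  v_1 = u/||u|| ≈ (0.5257, -0.8507) (||v_1|| = 1).

λ_1 = 13.2361,  λ_2 = 8.7639;  v_1 ≈ (0.5257, -0.8507)


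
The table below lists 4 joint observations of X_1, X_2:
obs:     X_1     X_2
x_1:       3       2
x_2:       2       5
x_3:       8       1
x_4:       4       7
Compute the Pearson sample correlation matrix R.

Step 1 — column means:
  mean(X_1) = (3 + 2 + 8 + 4) / 4 = 17/4 = 4.25
  mean(X_2) = (2 + 5 + 1 + 7) / 4 = 15/4 = 3.75

Step 2 — sample variances and covariances s[i,j] = (1/(n-1)) · Σ_k (x_{k,i} - mean_i) · (x_{k,j} - mean_j), with n-1 = 3:
  s[X_1,X_1] = ((-1.25)·(-1.25) + (-2.25)·(-2.25) + (3.75)·(3.75) + (-0.25)·(-0.25)) / 3 = 20.75/3 = 6.9167
  s[X_1,X_2] = ((-1.25)·(-1.75) + (-2.25)·(1.25) + (3.75)·(-2.75) + (-0.25)·(3.25)) / 3 = -11.75/3 = -3.9167
  s[X_2,X_2] = ((-1.75)·(-1.75) + (1.25)·(1.25) + (-2.75)·(-2.75) + (3.25)·(3.25)) / 3 = 22.75/3 = 7.5833
  Sample standard deviations s_i = √(s[i,i]):
  s(X_1) = √(6.9167) = 2.63
  s(X_2) = √(7.5833) = 2.7538

Step 3 — r_{ij} = s_{ij} / (s_i · s_j):
  r[X_1,X_1] = 1 (diagonal).
  r[X_1,X_2] = -3.9167 / (2.63 · 2.7538) = -3.9167 / 7.2423 = -0.5408
  r[X_2,X_2] = 1 (diagonal).

R is symmetric with unit diagonal. Assembling:

R = [[1, -0.5408],
 [-0.5408, 1]]


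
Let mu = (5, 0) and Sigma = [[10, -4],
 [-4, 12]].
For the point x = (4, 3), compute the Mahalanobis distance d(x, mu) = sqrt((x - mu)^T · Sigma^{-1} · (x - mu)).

Step 1 — centre the observation: (x - mu) = (-1, 3).

Step 2 — invert Sigma. det(Sigma) = 10·12 - (-4)² = 104.
  Sigma^{-1} = (1/det) · [[d, -b], [-b, a]] = [[0.1154, 0.0385],
 [0.0385, 0.0962]].

Step 3 — form the quadratic (x - mu)^T · Sigma^{-1} · (x - mu):
  Sigma^{-1} · (x - mu) = (0, 0.25).
  (x - mu)^T · [Sigma^{-1} · (x - mu)] = (-1)·(0) + (3)·(0.25) = 0.75.

Step 4 — take square root: d = √(0.75) ≈ 0.866.

d(x, mu) = √(0.75) ≈ 0.866


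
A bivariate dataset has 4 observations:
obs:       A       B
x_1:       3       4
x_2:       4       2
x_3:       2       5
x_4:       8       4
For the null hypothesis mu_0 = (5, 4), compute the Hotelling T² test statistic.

Step 1 — sample mean vector:
  mean(A) = (3 + 4 + 2 + 8) / 4 = 17/4 = 4.25
  mean(B) = (4 + 2 + 5 + 4) / 4 = 15/4 = 3.75
  x̄ = (4.25, 3.75),  deviation x̄ - mu_0 = (4.25, 3.75) - (5, 4) = (-0.75, -0.25).

Step 2 — sample covariance matrix, S[i,j] = (1/(n-1)) · Σ_k (x_{k,i} - mean_i) · (x_{k,j} - mean_j), divisor n-1 = 3:
  S[A,A] = ((-1.25)·(-1.25) + (-0.25)·(-0.25) + (-2.25)·(-2.25) + (3.75)·(3.75)) / 3 = 20.75/3 = 6.9167
  S[A,B] = ((-1.25)·(0.25) + (-0.25)·(-1.75) + (-2.25)·(1.25) + (3.75)·(0.25)) / 3 = -1.75/3 = -0.5833
  S[B,B] = ((0.25)·(0.25) + (-1.75)·(-1.75) + (1.25)·(1.25) + (0.25)·(0.25)) / 3 = 4.75/3 = 1.5833
  S = [[6.9167, -0.5833],
 [-0.5833, 1.5833]].

Step 3 — invert S. det(S) = 6.9167·1.5833 - (-0.5833)² = 10.6111.
  S^{-1} = (1/det) · [[d, -b], [-b, a]] = [[0.1492, 0.055],
 [0.055, 0.6518]].

Step 4 — quadratic form (x̄ - mu_0)^T · S^{-1} · (x̄ - mu_0):
  S^{-1} · (x̄ - mu_0) = (-0.1257, -0.2042),
  (x̄ - mu_0)^T · [...] = (-0.75)·(-0.1257) + (-0.25)·(-0.2042) = 0.1453.

Step 5 — scale by n: T² = 4 · 0.1453 = 0.5812.

T² ≈ 0.5812


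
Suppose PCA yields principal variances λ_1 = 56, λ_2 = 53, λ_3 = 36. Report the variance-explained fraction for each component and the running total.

Step 1 — total variance = trace(Sigma) = Σ λ_i = 56 + 53 + 36 = 145.

Step 2 — fraction explained by component i = λ_i / Σ λ:
  PC1: 56/145 = 0.3862
  PC2: 53/145 = 0.3655
  PC3: 36/145 = 0.2483

Step 3 — cumulative fraction after k components = (λ_1 + ... + λ_k) / Σ λ:
  k = 1: 56/145 = 0.3862
  k = 2: (56 + 53)/145 = 109/145 = 0.7517
  k = 3: (56 + 53 + 36)/145 = 145/145 = 1

Summary (fraction, with percent):

explained: PC1 0.3862 (38.62%), PC2 0.3655 (36.55%), PC3 0.2483 (24.83%);  cumulative: 0.3862, 0.7517, 1


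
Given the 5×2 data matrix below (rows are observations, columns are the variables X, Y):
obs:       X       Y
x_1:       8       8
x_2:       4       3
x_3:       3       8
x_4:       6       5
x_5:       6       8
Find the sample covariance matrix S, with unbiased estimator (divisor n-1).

Step 1 — column means:
  mean(X) = (8 + 4 + 3 + 6 + 6) / 5 = 27/5 = 5.4
  mean(Y) = (8 + 3 + 8 + 5 + 8) / 5 = 32/5 = 6.4

Step 2 — sample covariance S[i,j] = (1/(n-1)) · Σ_k (x_{k,i} - mean_i) · (x_{k,j} - mean_j), with n-1 = 4.
  S[X,X] = ((2.6)·(2.6) + (-1.4)·(-1.4) + (-2.4)·(-2.4) + (0.6)·(0.6) + (0.6)·(0.6)) / 4 = 15.2/4 = 3.8
  S[X,Y] = ((2.6)·(1.6) + (-1.4)·(-3.4) + (-2.4)·(1.6) + (0.6)·(-1.4) + (0.6)·(1.6)) / 4 = 5.2/4 = 1.3
  S[Y,Y] = ((1.6)·(1.6) + (-3.4)·(-3.4) + (1.6)·(1.6) + (-1.4)·(-1.4) + (1.6)·(1.6)) / 4 = 21.2/4 = 5.3

S is symmetric (S[j,i] = S[i,j]). Assembling:

S = [[3.8, 1.3],
 [1.3, 5.3]]


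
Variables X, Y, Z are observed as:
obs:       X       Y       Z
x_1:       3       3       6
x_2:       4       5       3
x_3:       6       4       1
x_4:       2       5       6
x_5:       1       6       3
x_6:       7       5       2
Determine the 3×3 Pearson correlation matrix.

Step 1 — column means:
  mean(X) = (3 + 4 + 6 + 2 + 1 + 7) / 6 = 23/6 = 3.8333
  mean(Y) = (3 + 5 + 4 + 5 + 6 + 5) / 6 = 28/6 = 4.6667
  mean(Z) = (6 + 3 + 1 + 6 + 3 + 2) / 6 = 21/6 = 3.5

Step 2 — sample variances and covariances s[i,j] = (1/(n-1)) · Σ_k (x_{k,i} - mean_i) · (x_{k,j} - mean_j), with n-1 = 5:
  s[X,X] = ((-0.8333)·(-0.8333) + (0.1667)·(0.1667) + (2.1667)·(2.1667) + (-1.8333)·(-1.8333) + (-2.8333)·(-2.8333) + (3.1667)·(3.1667)) / 5 = 26.8333/5 = 5.3667
  s[X,Y] = ((-0.8333)·(-1.6667) + (0.1667)·(0.3333) + (2.1667)·(-0.6667) + (-1.8333)·(0.3333) + (-2.8333)·(1.3333) + (3.1667)·(0.3333)) / 5 = -3.3333/5 = -0.6667
  s[X,Z] = ((-0.8333)·(2.5) + (0.1667)·(-0.5) + (2.1667)·(-2.5) + (-1.8333)·(2.5) + (-2.8333)·(-0.5) + (3.1667)·(-1.5)) / 5 = -15.5/5 = -3.1
  s[Y,Y] = ((-1.6667)·(-1.6667) + (0.3333)·(0.3333) + (-0.6667)·(-0.6667) + (0.3333)·(0.3333) + (1.3333)·(1.3333) + (0.3333)·(0.3333)) / 5 = 5.3333/5 = 1.0667
  s[Y,Z] = ((-1.6667)·(2.5) + (0.3333)·(-0.5) + (-0.6667)·(-2.5) + (0.3333)·(2.5) + (1.3333)·(-0.5) + (0.3333)·(-1.5)) / 5 = -3/5 = -0.6
  s[Z,Z] = ((2.5)·(2.5) + (-0.5)·(-0.5) + (-2.5)·(-2.5) + (2.5)·(2.5) + (-0.5)·(-0.5) + (-1.5)·(-1.5)) / 5 = 21.5/5 = 4.3
  Sample standard deviations s_i = √(s[i,i]):
  s(X) = √(5.3667) = 2.3166
  s(Y) = √(1.0667) = 1.0328
  s(Z) = √(4.3) = 2.0736

Step 3 — r_{ij} = s_{ij} / (s_i · s_j):
  r[X,X] = 1 (diagonal).
  r[X,Y] = -0.6667 / (2.3166 · 1.0328) = -0.6667 / 2.3926 = -0.2786
  r[X,Z] = -3.1 / (2.3166 · 2.0736) = -3.1 / 4.8038 = -0.6453
  r[Y,Y] = 1 (diagonal).
  r[Y,Z] = -0.6 / (1.0328 · 2.0736) = -0.6 / 2.1417 = -0.2802
  r[Z,Z] = 1 (diagonal).

R is symmetric with unit diagonal. Assembling:

R = [[1, -0.2786, -0.6453],
 [-0.2786, 1, -0.2802],
 [-0.6453, -0.2802, 1]]


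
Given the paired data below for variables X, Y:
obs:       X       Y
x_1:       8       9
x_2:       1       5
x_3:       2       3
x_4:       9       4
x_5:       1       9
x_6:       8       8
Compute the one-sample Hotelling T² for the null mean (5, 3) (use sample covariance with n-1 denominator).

Step 1 — sample mean vector:
  mean(X) = (8 + 1 + 2 + 9 + 1 + 8) / 6 = 29/6 = 4.8333
  mean(Y) = (9 + 5 + 3 + 4 + 9 + 8) / 6 = 38/6 = 6.3333
  x̄ = (4.8333, 6.3333),  deviation x̄ - mu_0 = (4.8333, 6.3333) - (5, 3) = (-0.1667, 3.3333).

Step 2 — sample covariance matrix, S[i,j] = (1/(n-1)) · Σ_k (x_{k,i} - mean_i) · (x_{k,j} - mean_j), divisor n-1 = 5:
  S[X,X] = ((3.1667)·(3.1667) + (-3.8333)·(-3.8333) + (-2.8333)·(-2.8333) + (4.1667)·(4.1667) + (-3.8333)·(-3.8333) + (3.1667)·(3.1667)) / 5 = 74.8333/5 = 14.9667
  S[X,Y] = ((3.1667)·(2.6667) + (-3.8333)·(-1.3333) + (-2.8333)·(-3.3333) + (4.1667)·(-2.3333) + (-3.8333)·(2.6667) + (3.1667)·(1.6667)) / 5 = 8.3333/5 = 1.6667
  S[Y,Y] = ((2.6667)·(2.6667) + (-1.3333)·(-1.3333) + (-3.3333)·(-3.3333) + (-2.3333)·(-2.3333) + (2.6667)·(2.6667) + (1.6667)·(1.6667)) / 5 = 35.3333/5 = 7.0667
  S = [[14.9667, 1.6667],
 [1.6667, 7.0667]].

Step 3 — invert S. det(S) = 14.9667·7.0667 - (1.6667)² = 102.9867.
  S^{-1} = (1/det) · [[d, -b], [-b, a]] = [[0.0686, -0.0162],
 [-0.0162, 0.1453]].

Step 4 — quadratic form (x̄ - mu_0)^T · S^{-1} · (x̄ - mu_0):
  S^{-1} · (x̄ - mu_0) = (-0.0654, 0.4871),
  (x̄ - mu_0)^T · [...] = (-0.1667)·(-0.0654) + (3.3333)·(0.4871) = 1.6346.

Step 5 — scale by n: T² = 6 · 1.6346 = 9.8077.

T² ≈ 9.8077


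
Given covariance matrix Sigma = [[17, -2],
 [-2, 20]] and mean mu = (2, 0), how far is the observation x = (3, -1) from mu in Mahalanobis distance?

Step 1 — centre the observation: (x - mu) = (1, -1).

Step 2 — invert Sigma. det(Sigma) = 17·20 - (-2)² = 336.
  Sigma^{-1} = (1/det) · [[d, -b], [-b, a]] = [[0.0595, 0.006],
 [0.006, 0.0506]].

Step 3 — form the quadratic (x - mu)^T · Sigma^{-1} · (x - mu):
  Sigma^{-1} · (x - mu) = (0.0536, -0.0446).
  (x - mu)^T · [Sigma^{-1} · (x - mu)] = (1)·(0.0536) + (-1)·(-0.0446) = 0.0982.

Step 4 — take square root: d = √(0.0982) ≈ 0.3134.

d(x, mu) = √(0.0982) ≈ 0.3134


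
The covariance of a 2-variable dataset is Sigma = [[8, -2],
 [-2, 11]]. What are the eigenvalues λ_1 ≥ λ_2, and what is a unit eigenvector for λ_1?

Step 1 — characteristic polynomial of 2×2 Sigma:
  det(Sigma - λI) = λ² - trace · λ + det = 0.
  trace = 8 + 11 = 19, det = 8·11 - (-2)² = 84.
Step 2 — discriminant:
  Δ = trace² - 4·det = 361 - 336 = 25.
Step 3 — eigenvalues:
  λ = (trace ± √Δ)/2 = (19 ± 5)/2,
  λ_1 = 12,  λ_2 = 7.

Step 4 — unit eigenvector for λ_1: solve (Sigma - λ_1 I)v = 0. First row:
  (8 - 12)·v_x + (-2)·v_y = 0, i.e. (-4)·v_x + (-2)·v_y = 0,
  so v ∝ (b, λ_1 - a) = (-2, 4); multiply by -1 so the first entry is positive: u = (2, -4).
  ||u|| = √((2)² + (-4)²) = √(20) ≈ 4.4721,
  v_1 = u/||u|| ≈ (0.4472, -0.8944) (||v_1|| = 1).

λ_1 = 12,  λ_2 = 7;  v_1 ≈ (0.4472, -0.8944)


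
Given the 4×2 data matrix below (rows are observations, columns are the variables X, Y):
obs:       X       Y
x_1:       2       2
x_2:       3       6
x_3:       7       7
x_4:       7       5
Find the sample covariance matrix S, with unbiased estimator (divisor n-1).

Step 1 — column means:
  mean(X) = (2 + 3 + 7 + 7) / 4 = 19/4 = 4.75
  mean(Y) = (2 + 6 + 7 + 5) / 4 = 20/4 = 5

Step 2 — sample covariance S[i,j] = (1/(n-1)) · Σ_k (x_{k,i} - mean_i) · (x_{k,j} - mean_j), with n-1 = 3.
  S[X,X] = ((-2.75)·(-2.75) + (-1.75)·(-1.75) + (2.25)·(2.25) + (2.25)·(2.25)) / 3 = 20.75/3 = 6.9167
  S[X,Y] = ((-2.75)·(-3) + (-1.75)·(1) + (2.25)·(2) + (2.25)·(0)) / 3 = 11/3 = 3.6667
  S[Y,Y] = ((-3)·(-3) + (1)·(1) + (2)·(2) + (0)·(0)) / 3 = 14/3 = 4.6667

S is symmetric (S[j,i] = S[i,j]). Assembling:

S = [[6.9167, 3.6667],
 [3.6667, 4.6667]]


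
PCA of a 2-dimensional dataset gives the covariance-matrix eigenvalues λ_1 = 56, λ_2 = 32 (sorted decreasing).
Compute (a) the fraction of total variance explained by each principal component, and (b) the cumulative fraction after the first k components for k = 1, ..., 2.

Step 1 — total variance = trace(Sigma) = Σ λ_i = 56 + 32 = 88.

Step 2 — fraction explained by component i = λ_i / Σ λ:
  PC1: 56/88 = 0.6364
  PC2: 32/88 = 0.3636

Step 3 — cumulative fraction after k components = (λ_1 + ... + λ_k) / Σ λ:
  k = 1: 56/88 = 0.6364
  k = 2: (56 + 32)/88 = 88/88 = 1

Summary (fraction, with percent):

explained: PC1 0.6364 (63.64%), PC2 0.3636 (36.36%);  cumulative: 0.6364, 1


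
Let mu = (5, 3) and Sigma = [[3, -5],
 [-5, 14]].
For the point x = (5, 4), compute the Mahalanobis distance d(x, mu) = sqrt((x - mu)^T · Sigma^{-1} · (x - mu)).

Step 1 — centre the observation: (x - mu) = (0, 1).

Step 2 — invert Sigma. det(Sigma) = 3·14 - (-5)² = 17.
  Sigma^{-1} = (1/det) · [[d, -b], [-b, a]] = [[0.8235, 0.2941],
 [0.2941, 0.1765]].

Step 3 — form the quadratic (x - mu)^T · Sigma^{-1} · (x - mu):
  Sigma^{-1} · (x - mu) = (0.2941, 0.1765).
  (x - mu)^T · [Sigma^{-1} · (x - mu)] = (0)·(0.2941) + (1)·(0.1765) = 0.1765.

Step 4 — take square root: d = √(0.1765) ≈ 0.4201.

d(x, mu) = √(0.1765) ≈ 0.4201


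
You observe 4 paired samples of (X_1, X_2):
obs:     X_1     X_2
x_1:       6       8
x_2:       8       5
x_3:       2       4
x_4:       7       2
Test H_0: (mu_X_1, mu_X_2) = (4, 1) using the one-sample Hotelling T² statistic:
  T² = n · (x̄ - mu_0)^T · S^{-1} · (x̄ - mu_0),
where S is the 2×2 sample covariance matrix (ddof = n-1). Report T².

Step 1 — sample mean vector:
  mean(X_1) = (6 + 8 + 2 + 7) / 4 = 23/4 = 5.75
  mean(X_2) = (8 + 5 + 4 + 2) / 4 = 19/4 = 4.75
  x̄ = (5.75, 4.75),  deviation x̄ - mu_0 = (5.75, 4.75) - (4, 1) = (1.75, 3.75).

Step 2 — sample covariance matrix, S[i,j] = (1/(n-1)) · Σ_k (x_{k,i} - mean_i) · (x_{k,j} - mean_j), divisor n-1 = 3:
  S[X_1,X_1] = ((0.25)·(0.25) + (2.25)·(2.25) + (-3.75)·(-3.75) + (1.25)·(1.25)) / 3 = 20.75/3 = 6.9167
  S[X_1,X_2] = ((0.25)·(3.25) + (2.25)·(0.25) + (-3.75)·(-0.75) + (1.25)·(-2.75)) / 3 = 0.75/3 = 0.25
  S[X_2,X_2] = ((3.25)·(3.25) + (0.25)·(0.25) + (-0.75)·(-0.75) + (-2.75)·(-2.75)) / 3 = 18.75/3 = 6.25
  S = [[6.9167, 0.25],
 [0.25, 6.25]].

Step 3 — invert S. det(S) = 6.9167·6.25 - (0.25)² = 43.1667.
  S^{-1} = (1/det) · [[d, -b], [-b, a]] = [[0.1448, -0.0058],
 [-0.0058, 0.1602]].

Step 4 — quadratic form (x̄ - mu_0)^T · S^{-1} · (x̄ - mu_0):
  S^{-1} · (x̄ - mu_0) = (0.2317, 0.5907),
  (x̄ - mu_0)^T · [...] = (1.75)·(0.2317) + (3.75)·(0.5907) = 2.6207.

Step 5 — scale by n: T² = 4 · 2.6207 = 10.4826.

T² ≈ 10.4826


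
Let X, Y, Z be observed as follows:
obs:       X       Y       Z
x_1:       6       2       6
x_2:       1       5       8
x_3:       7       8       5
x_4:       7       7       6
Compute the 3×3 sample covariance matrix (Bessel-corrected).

Step 1 — column means:
  mean(X) = (6 + 1 + 7 + 7) / 4 = 21/4 = 5.25
  mean(Y) = (2 + 5 + 8 + 7) / 4 = 22/4 = 5.5
  mean(Z) = (6 + 8 + 5 + 6) / 4 = 25/4 = 6.25

Step 2 — sample covariance S[i,j] = (1/(n-1)) · Σ_k (x_{k,i} - mean_i) · (x_{k,j} - mean_j), with n-1 = 3.
  S[X,X] = ((0.75)·(0.75) + (-4.25)·(-4.25) + (1.75)·(1.75) + (1.75)·(1.75)) / 3 = 24.75/3 = 8.25
  S[X,Y] = ((0.75)·(-3.5) + (-4.25)·(-0.5) + (1.75)·(2.5) + (1.75)·(1.5)) / 3 = 6.5/3 = 2.1667
  S[X,Z] = ((0.75)·(-0.25) + (-4.25)·(1.75) + (1.75)·(-1.25) + (1.75)·(-0.25)) / 3 = -10.25/3 = -3.4167
  S[Y,Y] = ((-3.5)·(-3.5) + (-0.5)·(-0.5) + (2.5)·(2.5) + (1.5)·(1.5)) / 3 = 21/3 = 7
  S[Y,Z] = ((-3.5)·(-0.25) + (-0.5)·(1.75) + (2.5)·(-1.25) + (1.5)·(-0.25)) / 3 = -3.5/3 = -1.1667
  S[Z,Z] = ((-0.25)·(-0.25) + (1.75)·(1.75) + (-1.25)·(-1.25) + (-0.25)·(-0.25)) / 3 = 4.75/3 = 1.5833

S is symmetric (S[j,i] = S[i,j]). Assembling:

S = [[8.25, 2.1667, -3.4167],
 [2.1667, 7, -1.1667],
 [-3.4167, -1.1667, 1.5833]]


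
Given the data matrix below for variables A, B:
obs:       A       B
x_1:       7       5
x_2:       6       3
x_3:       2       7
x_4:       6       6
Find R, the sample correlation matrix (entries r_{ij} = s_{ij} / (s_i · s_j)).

Step 1 — column means:
  mean(A) = (7 + 6 + 2 + 6) / 4 = 21/4 = 5.25
  mean(B) = (5 + 3 + 7 + 6) / 4 = 21/4 = 5.25

Step 2 — sample variances and covariances s[i,j] = (1/(n-1)) · Σ_k (x_{k,i} - mean_i) · (x_{k,j} - mean_j), with n-1 = 3:
  s[A,A] = ((1.75)·(1.75) + (0.75)·(0.75) + (-3.25)·(-3.25) + (0.75)·(0.75)) / 3 = 14.75/3 = 4.9167
  s[A,B] = ((1.75)·(-0.25) + (0.75)·(-2.25) + (-3.25)·(1.75) + (0.75)·(0.75)) / 3 = -7.25/3 = -2.4167
  s[B,B] = ((-0.25)·(-0.25) + (-2.25)·(-2.25) + (1.75)·(1.75) + (0.75)·(0.75)) / 3 = 8.75/3 = 2.9167
  Sample standard deviations s_i = √(s[i,i]):
  s(A) = √(4.9167) = 2.2174
  s(B) = √(2.9167) = 1.7078

Step 3 — r_{ij} = s_{ij} / (s_i · s_j):
  r[A,A] = 1 (diagonal).
  r[A,B] = -2.4167 / (2.2174 · 1.7078) = -2.4167 / 3.7869 = -0.6382
  r[B,B] = 1 (diagonal).

R is symmetric with unit diagonal. Assembling:

R = [[1, -0.6382],
 [-0.6382, 1]]


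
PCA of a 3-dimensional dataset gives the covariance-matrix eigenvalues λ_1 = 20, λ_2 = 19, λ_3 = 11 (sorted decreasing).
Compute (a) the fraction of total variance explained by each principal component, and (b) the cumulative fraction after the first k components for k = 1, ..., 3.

Step 1 — total variance = trace(Sigma) = Σ λ_i = 20 + 19 + 11 = 50.

Step 2 — fraction explained by component i = λ_i / Σ λ:
  PC1: 20/50 = 0.4
  PC2: 19/50 = 0.38
  PC3: 11/50 = 0.22

Step 3 — cumulative fraction after k components = (λ_1 + ... + λ_k) / Σ λ:
  k = 1: 20/50 = 0.4
  k = 2: (20 + 19)/50 = 39/50 = 0.78
  k = 3: (20 + 19 + 11)/50 = 50/50 = 1

Summary (fraction, with percent):

explained: PC1 0.4 (40%), PC2 0.38 (38%), PC3 0.22 (22%);  cumulative: 0.4, 0.78, 1


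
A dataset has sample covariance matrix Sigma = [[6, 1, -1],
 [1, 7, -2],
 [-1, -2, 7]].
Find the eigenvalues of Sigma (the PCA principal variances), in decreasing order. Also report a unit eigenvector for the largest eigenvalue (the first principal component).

Step 1 — characteristic polynomial p(λ) = det(λI - Sigma) = λ³ - tr·λ² + c_1·λ - det, where tr = trace, c_1 = sum of the principal 2×2 minors, det = det(Sigma):
  tr = 6 + 7 + 7 = 20,
  c_1 = (6·7 - (1)²) + (6·7 - (-1)²) + (7·7 - (-2)²) = 41 + 41 + 45 = 127,
  det = 6·(7·7 - (-2)²) - (1)·((1)·7 - (-2)·(-1)) + (-1)·((1)·(-2) - 7·(-1)) = 6·(45) - (1)·(5) + (-1)·(5) = 260.
  So p(λ) = λ³ - 20λ² + 127λ - 260.
Step 2 — look for an integer root (rational root theorem: any rational root is an integer divisor of 260). Testing λ = 5:
  p(5) = 125 - 500 + 635 - 260 = 0  ✓
  Dividing out (λ - 5): p(λ) = (λ - 5)(λ² - 15λ + 52).
Step 3 — remaining eigenvalues from the quadratic λ² - 15λ + 52 = 0:
  Δ = 15² - 4·52 = 225 - 208 = 17,  λ = (15 ± √17)/2 = (15 ± 4.1231)/2 ≈ 9.5616 or 5.4384.
  Sorted: λ_1 = 9.5616,  λ_2 = 5.4384,  λ_3 = 5  (check: sum = 20 = tr ✓).

Step 4 — unit eigenvector for λ_1 ≈ 9.5616: v spans the null space of (Sigma - λ_1 I), whose rows are
  r_1 = (-3.5616, 1, -1),  r_2 = (1, -2.5616, -2),  r_3 = (-1, -2, -2.5616).
  v is orthogonal to every row, so take v ∝ r_1 × r_2 = ((1)·(-2) - (-1)·(-2.5616), (-1)·(1) - (-3.5616)·(-2), (-3.5616)·(-2.5616) - (1)·(1)) ≈ (-4.5616, -8.1231, 8.1231).
  Rescale (multiply by -1 so the first nonzero entry is positive): u = (4.5616, 8.1231, -8.1231).
  ||u|| = √((4.5616)² + (8.1231)² + (-8.1231)²) = √(152.7775) ≈ 12.3603,  v_1 = u/||u|| ≈ (0.369, 0.6572, -0.6572) (||v_1|| = 1).

λ_1 = 9.5616,  λ_2 = 5.4384,  λ_3 = 5;  v_1 ≈ (0.369, 0.6572, -0.6572)
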